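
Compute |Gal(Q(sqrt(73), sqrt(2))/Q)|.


The 2 square roots of distinct primes are multiplicatively independent over Q,
so [K:Q] = 2^2 and Gal(K/Q) is isomorphic to (Z/2Z)^2.
|Gal| = 2^2 = 4

4


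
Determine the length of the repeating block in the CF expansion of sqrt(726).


Run the CF algorithm for sqrt(726).
a_0 = floor(sqrt(726)) = 26; set m_0=0, q_0=1.
Recurrence: m' = q*a - m,  q' = (d - m'^2)/q,  a' = floor((a_0 + m')/q').
  step 1: m=26, q=50, a=1
  step 2: m=24, q=3, a=16
  step 3: m=24, q=50, a=1
  step 4: m=26, q=1, a=52
a_4 = 2*a_0 = 52, so the period closes here.
sqrt(726) = [26; 1, 16, 1, 52]
Period length = 4

4


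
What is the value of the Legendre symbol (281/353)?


p = 353 is prime, so compute (281/353) with the reciprocity algorithm (Jacobi-symbol steps: pull out 2s via (2/n), flip via reciprocity, reduce):
  reciprocity: (281/353) -> +(353/281)
  reduce: (72/281)
  pull out 2: (2/281) = +1  (since 281 mod 8 = 1)
  pull out 2: (2/281) = +1  (since 281 mod 8 = 1)
  pull out 2: (2/281) = +1  (since 281 mod 8 = 1)
  reciprocity: (9/281) -> +(281/9)
  reduce: (2/9)
  pull out 2: (2/9) = +1  (since 9 mod 8 = 1)
  (1/9) = 1
Product of signs = 1
(281/353) = 1

1


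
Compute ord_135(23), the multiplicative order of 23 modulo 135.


We want ord_135(23), the smallest k >= 1 with 23^k = 1 mod 135.
n = 135 = 3^3 * 5, phi(135) = 72; the order divides phi(n).
Divisors of 72: 1, 2, 3, 4, 6, 8, 9, 12, 18, 24, 36, 72
Repeated squaring mod 135: 23^1 = 23, 23^2 = 124, 23^4 = 121, 23^8 = 61, 23^16 = 76, 23^32 = 106, 23^64 = 31
Test divisors in increasing order:
  k=1: 23^1 = 23 mod 135
  k=2: 23^2 = 124 mod 135
  k=3: 23^3 = 124 * 23 = 17 mod 135
  k=4: 23^4 = 121 mod 135
  k=6: 23^6 = 121 * 124 = 19 mod 135
  k=8: 23^8 = 61 mod 135
  k=9: 23^9 = 61 * 23 = 53 mod 135
  k=12: 23^12 = 61 * 121 = 91 mod 135
  k=18: 23^18 = 76 * 124 = 109 mod 135
  k=24: 23^24 = 76 * 61 = 46 mod 135
  k=36: 23^36 = 106 * 121 = 1 mod 135  <- first divisor giving 1
Order = 36

36


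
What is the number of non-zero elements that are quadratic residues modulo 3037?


For prime p, the number of non-zero quadratic residues is (p-1)/2.
= (3037-1)/2
= 1518

1518


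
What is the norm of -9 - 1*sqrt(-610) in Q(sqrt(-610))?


N(a + b*sqrt(d)) = a^2 - d*b^2
= (-9)^2 - (-610)*(-1)^2
= 81 + 610
= 691

691


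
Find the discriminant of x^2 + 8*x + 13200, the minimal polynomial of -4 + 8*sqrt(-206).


The element -4 + 8*sqrt(-206) has minimal polynomial:
x^2 + 8*x + 13200
Discriminant = (8)^2 - 4*(13200)
= 64 - 52800
= -52736

-52736


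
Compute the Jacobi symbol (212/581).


Compute (212/581) via quadratic reciprocity:
  pull out 2: (2/581) = -1  (since 581 mod 8 = 5)
  pull out 2: (2/581) = -1  (since 581 mod 8 = 5)
  reciprocity: (53/581) -> +(581/53)
  reduce: (51/53)
  reciprocity: (51/53) -> +(53/51)
  reduce: (2/51)
  pull out 2: (2/51) = -1  (since 51 mod 8 = 3)
  (1/51) = 1
Product of signs = -1

-1


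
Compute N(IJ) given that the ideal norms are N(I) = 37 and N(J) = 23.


N(IJ) = N(I) * N(J)
= 37 * 23
= 851

851


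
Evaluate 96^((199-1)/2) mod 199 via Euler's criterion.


p = 199 is prime and the exponent is (p-1)/2 = 99, so by Euler's criterion 96^99 = (96/199) = +1 or -1 mod 199.
Compute by square-and-multiply:
  99 = 64 + 32 + 2 + 1 (binary 1100011)
  Repeated squaring mod 199: 96^1 = 96, 96^2 = 62, 96^4 = 63, 96^8 = 188, 96^16 = 121, 96^32 = 114, 96^64 = 61
  96^99 = 96^64 * 96^32 * 96^2 * 96^1 = 61 * 114 * 62 * 96 mod 199
    61 * 114 = 6954 = 188 mod 199
    188 * 62 = 11656 = 114 mod 199
    114 * 96 = 10944 = 198 mod 199
  96^99 = 198 mod 199
Result 198 = p - 1 = -1 mod 199: 96 is a quadratic non-residue mod 199. As a residue in [0, p-1] the value is 198.
96^99 mod 199 = 198

198


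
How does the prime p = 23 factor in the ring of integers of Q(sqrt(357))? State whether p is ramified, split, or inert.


K = Q(sqrt(357)). Since d mod 4 = 1, disc(K) = 357.
Check p | disc: 357 mod 23 = 12.
p does not divide disc. Compute Legendre symbol (d/p):
12^((23-1)/2) mod 23 = 1
(d/p) = 1, so p splits: (p) = P*P' with e=1, f=1, g=2.
Therefore p is split.

split


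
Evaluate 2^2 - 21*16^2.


x^2 - d*y^2
= 2^2 - 21*16^2
= 4 - 5376
= -5372

-5372


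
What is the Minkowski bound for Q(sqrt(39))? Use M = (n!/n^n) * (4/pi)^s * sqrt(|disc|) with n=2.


d = 39, d mod 4 = 3, so disc(K) = 4d = 156; |disc(K)| = 156
Real quadratic field, so n = 2, s = r2 = 0, r1 = 2
M = (n!/n^n) * (4/pi)^s * sqrt(|disc(K)|) = (2!/2^2) * (4/pi)^0 * sqrt(156)
= 0.5 * 1.000000 * 12.489996
= 6.2450

6.2450


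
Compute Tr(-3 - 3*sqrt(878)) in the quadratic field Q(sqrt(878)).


Tr(a + b*sqrt(d)) = (a + b*sqrt(d)) + (a - b*sqrt(d)) = 2a
= 2 * (-3)
= -6

-6


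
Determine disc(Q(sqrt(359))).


For K = Q(sqrt(d)) with d squarefree: disc(K) = d if d = 1 mod 4, and disc(K) = 4d if d = 2 or 3 mod 4.
Here d = 359, and d mod 4 = 3.
d = 3 mod 4, not 1 (O_K = Z[sqrt(d)]), so disc(K) = 4d = 4 * (359) = 1436

1436


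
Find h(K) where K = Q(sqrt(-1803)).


K = Q(sqrt(-1803)). d mod 4 = 1, so D = disc(K) = d = -1803
h(K) equals the number of primitive reduced positive-definite forms (a, b, c) = a*x^2 + b*x*y + c*y^2 with b^2 - 4ac = D,
where reduced means |b| <= a <= c, with b >= 0 whenever |b| = a or a = c, and primitive means gcd(a, b, c) = 1.
Reduced forces 3a^2 <= |D| = 1803, so 1 <= a <= 24; b must have the parity of D, and c = (b^2 - D)/(4a) must be an integer >= a.
Enumerate a = 1..24, b in [-a, a]:
  a=1: (1, 1, 451)  [1]
  a=2: none
  a=3: (3, 3, 151)  [1]
  a=4..10: none
  a=11: (11, -1, 41), (11, 1, 41)  [2]
  a=12: none
  a=13: (13, -11, 37), (13, 11, 37)  [2]
  a=14..16: none
  a=17: (17, -13, 29), (17, 13, 29)  [2]
  a=18..24: none
Total reduced forms: 1 + 1 + 2 + 2 + 2 = 8
h = 8

8


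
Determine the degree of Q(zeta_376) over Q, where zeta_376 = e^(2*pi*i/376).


The degree equals Euler's totient phi(376).
376 = 2^3 * 47
phi(376) = 184

184


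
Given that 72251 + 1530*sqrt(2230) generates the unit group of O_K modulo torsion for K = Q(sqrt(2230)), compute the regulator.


epsilon = 72251 + 1530*sqrt(2230)
= 144502.0000
R = ln(144502.0000)
= 11.8810

11.8810


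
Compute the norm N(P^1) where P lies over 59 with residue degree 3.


N(P^a) = p^(a*f)
= 59^(1*3)
= 59^3
= 205379

205379


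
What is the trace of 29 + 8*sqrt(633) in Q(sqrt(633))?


Tr(a + b*sqrt(d)) = (a + b*sqrt(d)) + (a - b*sqrt(d)) = 2a
= 2 * (29)
= 58

58


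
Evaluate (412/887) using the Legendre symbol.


p = 887 is prime, so compute (412/887) with the reciprocity algorithm (Jacobi-symbol steps: pull out 2s via (2/n), flip via reciprocity, reduce):
  pull out 2: (2/887) = +1  (since 887 mod 8 = 7)
  pull out 2: (2/887) = +1  (since 887 mod 8 = 7)
  reciprocity: (103/887) -> -(887/103)
  reduce: (63/103)
  reciprocity: (63/103) -> -(103/63)
  reduce: (40/63)
  pull out 2: (2/63) = +1  (since 63 mod 8 = 7)
  pull out 2: (2/63) = +1  (since 63 mod 8 = 7)
  pull out 2: (2/63) = +1  (since 63 mod 8 = 7)
  reciprocity: (5/63) -> +(63/5)
  reduce: (3/5)
  reciprocity: (3/5) -> +(5/3)
  reduce: (2/3)
  pull out 2: (2/3) = -1  (since 3 mod 8 = 3)
  (1/3) = 1
Product of signs = -1
(412/887) = -1

-1


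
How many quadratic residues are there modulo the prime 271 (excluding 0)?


For prime p, the number of non-zero quadratic residues is (p-1)/2.
= (271-1)/2
= 135

135


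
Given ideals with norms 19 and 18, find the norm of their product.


N(IJ) = N(I) * N(J)
= 19 * 18
= 342

342


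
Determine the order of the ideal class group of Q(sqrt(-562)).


K = Q(sqrt(-562)). d mod 4 = 2, so D = disc(K) = 4d = -2248
h(K) equals the number of primitive reduced positive-definite forms (a, b, c) = a*x^2 + b*x*y + c*y^2 with b^2 - 4ac = D,
where reduced means |b| <= a <= c, with b >= 0 whenever |b| = a or a = c, and primitive means gcd(a, b, c) = 1.
Reduced forces 3a^2 <= |D| = 2248, so 1 <= a <= 27; b must have the parity of D, and c = (b^2 - D)/(4a) must be an integer >= a.
Enumerate a = 1..27, b in [-a, a]:
  a=1: (1, 0, 562)  [1]
  a=2: (2, 0, 281)  [1]
  a=3..12: none
  a=13: (13, -12, 46), (13, 12, 46)  [2]
  a=14..16: none
  a=17: (17, -8, 34), (17, 8, 34)  [2]
  a=18..22: none
  a=23: (23, -12, 26), (23, 12, 26)  [2]
  a=24..27: none
Total reduced forms: 1 + 1 + 2 + 2 + 2 = 8
h = 8

8


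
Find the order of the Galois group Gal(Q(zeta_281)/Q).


|Gal(Q(zeta_281)/Q)| = phi(281)
= 280

280


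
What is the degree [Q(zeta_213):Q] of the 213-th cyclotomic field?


The degree equals Euler's totient phi(213).
213 = 3 * 71
phi(213) = 140

140


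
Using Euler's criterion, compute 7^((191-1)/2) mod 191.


p = 191 is prime and the exponent is (p-1)/2 = 95, so by Euler's criterion 7^95 = (7/191) = +1 or -1 mod 191.
Compute by square-and-multiply:
  95 = 64 + 16 + 8 + 4 + 2 + 1 (binary 1011111)
  Repeated squaring mod 191: 7^1 = 7, 7^2 = 49, 7^4 = 109, 7^8 = 39, 7^16 = 184, 7^32 = 49, 7^64 = 109
  7^95 = 7^64 * 7^16 * 7^8 * 7^4 * 7^2 * 7^1 = 109 * 184 * 39 * 109 * 49 * 7 mod 191
    109 * 184 = 20056 = 1 mod 191
    1 * 39 = 39 = 39 mod 191
    39 * 109 = 4251 = 49 mod 191
    49 * 49 = 2401 = 109 mod 191
    109 * 7 = 763 = 190 mod 191
  7^95 = 190 mod 191
Result 190 = p - 1 = -1 mod 191: 7 is a quadratic non-residue mod 191. As a residue in [0, p-1] the value is 190.
7^95 mod 191 = 190

190


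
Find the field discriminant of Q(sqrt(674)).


For K = Q(sqrt(d)) with d squarefree: disc(K) = d if d = 1 mod 4, and disc(K) = 4d if d = 2 or 3 mod 4.
Here d = 674, and d mod 4 = 2.
d = 2 mod 4, not 1 (O_K = Z[sqrt(d)]), so disc(K) = 4d = 4 * (674) = 2696

2696


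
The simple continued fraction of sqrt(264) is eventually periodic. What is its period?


Run the CF algorithm for sqrt(264).
a_0 = floor(sqrt(264)) = 16; set m_0=0, q_0=1.
Recurrence: m' = q*a - m,  q' = (d - m'^2)/q,  a' = floor((a_0 + m')/q').
  step 1: m=16, q=8, a=4
  step 2: m=16, q=1, a=32
a_2 = 2*a_0 = 32, so the period closes here.
sqrt(264) = [16; 4, 32]
Period length = 2

2


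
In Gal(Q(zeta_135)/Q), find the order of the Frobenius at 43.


The Frobenius at p in Gal(Q(zeta_n)/Q) = (Z/nZ)* is the class of p, so its order is ord_135(43), the smallest k >= 1 with 43^k = 1 mod 135.
n = 135 = 3^3 * 5, phi(135) = 72; the order divides phi(n).
Divisors of 72: 1, 2, 3, 4, 6, 8, 9, 12, 18, 24, 36, 72
Repeated squaring mod 135: 43^1 = 43, 43^2 = 94, 43^4 = 61, 43^8 = 76, 43^16 = 106, 43^32 = 31, 43^64 = 16
Test divisors in increasing order:
  k=1: 43^1 = 43 mod 135
  k=2: 43^2 = 94 mod 135
  k=3: 43^3 = 94 * 43 = 127 mod 135
  k=4: 43^4 = 61 mod 135
  k=6: 43^6 = 61 * 94 = 64 mod 135
  k=8: 43^8 = 76 mod 135
  k=9: 43^9 = 76 * 43 = 28 mod 135
  k=12: 43^12 = 76 * 61 = 46 mod 135
  k=18: 43^18 = 106 * 94 = 109 mod 135
  k=24: 43^24 = 106 * 76 = 91 mod 135
  k=36: 43^36 = 31 * 61 = 1 mod 135  <- first divisor giving 1
Order = 36

36


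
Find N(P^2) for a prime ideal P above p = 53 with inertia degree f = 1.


N(P^a) = p^(a*f)
= 53^(2*1)
= 53^2
= 2809

2809


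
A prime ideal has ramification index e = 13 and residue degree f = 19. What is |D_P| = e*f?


|D_P| = e * f
= 13 * 19
= 247

247


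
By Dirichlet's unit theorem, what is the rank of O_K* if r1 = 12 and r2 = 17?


By Dirichlet's unit theorem:
rank = r1 + r2 - 1
= 12 + 17 - 1
= 28

28


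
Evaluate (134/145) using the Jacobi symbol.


Compute (134/145) via quadratic reciprocity:
  pull out 2: (2/145) = +1  (since 145 mod 8 = 1)
  reciprocity: (67/145) -> +(145/67)
  reduce: (11/67)
  reciprocity: (11/67) -> -(67/11)
  reduce: (1/11)
  (1/11) = 1
Product of signs = -1

-1


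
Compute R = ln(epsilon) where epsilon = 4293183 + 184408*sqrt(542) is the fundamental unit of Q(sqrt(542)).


epsilon = 4293183 + 184408*sqrt(542)
= 8.5864e+06
R = ln(8.5864e+06)
= 15.9657

15.9657


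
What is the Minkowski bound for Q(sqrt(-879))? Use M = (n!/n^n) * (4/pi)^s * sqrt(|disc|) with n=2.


d = -879, d mod 4 = 1, so disc(K) = d = -879; |disc(K)| = 879
Imaginary quadratic field, so n = 2, s = r2 = 1, r1 = 0
M = (n!/n^n) * (4/pi)^s * sqrt(|disc(K)|) = (2!/2^2) * (4/pi)^1 * sqrt(879)
= 0.5 * 1.273240 * 29.647934
= 18.8745

18.8745


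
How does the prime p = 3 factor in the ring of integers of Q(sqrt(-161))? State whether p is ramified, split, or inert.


K = Q(sqrt(-161)). Since d mod 4 = 3, disc(K) = -644.
Check p | disc: -644 mod 3 = 1.
p does not divide disc. Compute Legendre symbol (d/p):
1^((3-1)/2) mod 3 = 1
(d/p) = 1, so p splits: (p) = P*P' with e=1, f=1, g=2.
Therefore p is split.

split


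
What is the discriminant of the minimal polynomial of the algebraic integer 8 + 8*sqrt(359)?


The element 8 + 8*sqrt(359) has minimal polynomial:
x^2 - 16*x - 22912
Discriminant = (-16)^2 - 4*(-22912)
= 256 + 91648
= 91904

91904


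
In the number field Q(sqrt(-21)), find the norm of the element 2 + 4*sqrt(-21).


N(a + b*sqrt(d)) = a^2 - d*b^2
= (2)^2 - (-21)*(4)^2
= 4 + 336
= 340

340


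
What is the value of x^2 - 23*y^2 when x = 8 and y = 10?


x^2 - d*y^2
= 8^2 - 23*10^2
= 64 - 2300
= -2236

-2236


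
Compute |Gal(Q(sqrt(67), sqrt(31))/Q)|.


The 2 square roots of distinct primes are multiplicatively independent over Q,
so [K:Q] = 2^2 and Gal(K/Q) is isomorphic to (Z/2Z)^2.
|Gal| = 2^2 = 4

4


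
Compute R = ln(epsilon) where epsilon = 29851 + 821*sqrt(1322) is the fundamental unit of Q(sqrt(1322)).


epsilon = 29851 + 821*sqrt(1322)
= 59702.0000
R = ln(59702.0000)
= 10.9971

10.9971


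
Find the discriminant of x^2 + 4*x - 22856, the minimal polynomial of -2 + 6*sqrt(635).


The element -2 + 6*sqrt(635) has minimal polynomial:
x^2 + 4*x - 22856
Discriminant = (4)^2 - 4*(-22856)
= 16 + 91424
= 91440

91440


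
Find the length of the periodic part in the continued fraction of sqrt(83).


Run the CF algorithm for sqrt(83).
a_0 = floor(sqrt(83)) = 9; set m_0=0, q_0=1.
Recurrence: m' = q*a - m,  q' = (d - m'^2)/q,  a' = floor((a_0 + m')/q').
  step 1: m=9, q=2, a=9
  step 2: m=9, q=1, a=18
a_2 = 2*a_0 = 18, so the period closes here.
sqrt(83) = [9; 9, 18]
Period length = 2

2


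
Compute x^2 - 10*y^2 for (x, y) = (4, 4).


x^2 - d*y^2
= 4^2 - 10*4^2
= 16 - 160
= -144

-144


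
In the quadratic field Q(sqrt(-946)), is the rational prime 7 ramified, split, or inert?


K = Q(sqrt(-946)). Since d mod 4 = 2, disc(K) = -3784.
Check p | disc: -3784 mod 7 = 3.
p does not divide disc. Compute Legendre symbol (d/p):
6^((7-1)/2) mod 7 = -1
(d/p) = -1, so p is inert: (p) stays prime with e=1, f=2, g=1.
Therefore p is inert.

inert


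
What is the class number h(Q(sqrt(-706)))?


K = Q(sqrt(-706)). d mod 4 = 2, so D = disc(K) = 4d = -2824
h(K) equals the number of primitive reduced positive-definite forms (a, b, c) = a*x^2 + b*x*y + c*y^2 with b^2 - 4ac = D,
where reduced means |b| <= a <= c, with b >= 0 whenever |b| = a or a = c, and primitive means gcd(a, b, c) = 1.
Reduced forces 3a^2 <= |D| = 2824, so 1 <= a <= 30; b must have the parity of D, and c = (b^2 - D)/(4a) must be an integer >= a.
Enumerate a = 1..30, b in [-a, a]:
  a=1: (1, 0, 706)  [1]
  a=2: (2, 0, 353)  [1]
  a=3..4: none
  a=5: (5, -4, 142), (5, 4, 142)  [2]
  a=6: none
  a=7: (7, -2, 101), (7, 2, 101)  [2]
  a=8..9: none
  a=10: (10, -4, 71), (10, 4, 71)  [2]
  a=11: (11, -6, 65), (11, 6, 65)  [2]
  a=12: none
  a=13: (13, -6, 55), (13, 6, 55)  [2]
  a=14: (14, -12, 53), (14, 12, 53)  [2]
  a=15..16: none
  a=17: (17, -10, 43), (17, 10, 43)  [2]
  a=18: none
  a=19: (19, -8, 38), (19, 8, 38)  [2]
  a=20..21: none
  a=22: (22, -16, 35), (22, 16, 35)  [2]
  a=23..24: none
  a=25: (25, -24, 34), (25, 24, 34)  [2]
  a=26: (26, -20, 31), (26, 20, 31)  [2]
  a=27..30: none
Total reduced forms: 1 + 1 + 2 + 2 + 2 + 2 + 2 + 2 + 2 + 2 + 2 + 2 + 2 = 24
h = 24

24


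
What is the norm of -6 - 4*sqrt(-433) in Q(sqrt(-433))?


N(a + b*sqrt(d)) = a^2 - d*b^2
= (-6)^2 - (-433)*(-4)^2
= 36 + 6928
= 6964

6964


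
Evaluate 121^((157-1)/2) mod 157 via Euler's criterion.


p = 157 is prime and the exponent is (p-1)/2 = 78, so by Euler's criterion 121^78 = (121/157) = +1 or -1 mod 157.
Compute by square-and-multiply:
  78 = 64 + 8 + 4 + 2 (binary 1001110)
  Repeated squaring mod 157: 121^1 = 121, 121^2 = 40, 121^4 = 30, 121^8 = 115, 121^16 = 37, 121^32 = 113, 121^64 = 52
  121^78 = 121^64 * 121^8 * 121^4 * 121^2 = 52 * 115 * 30 * 40 mod 157
    52 * 115 = 5980 = 14 mod 157
    14 * 30 = 420 = 106 mod 157
    106 * 40 = 4240 = 1 mod 157
  121^78 = 1 mod 157
Result 1: 121 is a quadratic residue mod 157.
121^78 mod 157 = 1

1


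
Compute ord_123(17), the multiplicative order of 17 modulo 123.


We want ord_123(17), the smallest k >= 1 with 17^k = 1 mod 123.
n = 123 = 3 * 41, phi(123) = 80; the order divides phi(n).
Divisors of 80: 1, 2, 4, 5, 8, 10, 16, 20, 40, 80
Repeated squaring mod 123: 17^1 = 17, 17^2 = 43, 17^4 = 4, 17^8 = 16, 17^16 = 10, 17^32 = 100, 17^64 = 37
Test divisors in increasing order:
  k=1: 17^1 = 17 mod 123
  k=2: 17^2 = 43 mod 123
  k=4: 17^4 = 4 mod 123
  k=5: 17^5 = 4 * 17 = 68 mod 123
  k=8: 17^8 = 16 mod 123
  k=10: 17^10 = 16 * 43 = 73 mod 123
  k=16: 17^16 = 10 mod 123
  k=20: 17^20 = 10 * 4 = 40 mod 123
  k=40: 17^40 = 100 * 16 = 1 mod 123  <- first divisor giving 1
Order = 40

40


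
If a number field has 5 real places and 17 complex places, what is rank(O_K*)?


By Dirichlet's unit theorem:
rank = r1 + r2 - 1
= 5 + 17 - 1
= 21

21


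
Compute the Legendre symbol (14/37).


p = 37 is prime, so compute (14/37) with the reciprocity algorithm (Jacobi-symbol steps: pull out 2s via (2/n), flip via reciprocity, reduce):
  pull out 2: (2/37) = -1  (since 37 mod 8 = 5)
  reciprocity: (7/37) -> +(37/7)
  reduce: (2/7)
  pull out 2: (2/7) = +1  (since 7 mod 8 = 7)
  (1/7) = 1
Product of signs = -1
(14/37) = -1

-1


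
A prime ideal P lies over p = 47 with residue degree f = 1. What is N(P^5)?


N(P^a) = p^(a*f)
= 47^(5*1)
= 47^5
= 229345007

229345007


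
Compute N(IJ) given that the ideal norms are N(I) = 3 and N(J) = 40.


N(IJ) = N(I) * N(J)
= 3 * 40
= 120

120


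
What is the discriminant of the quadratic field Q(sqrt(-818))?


For K = Q(sqrt(d)) with d squarefree: disc(K) = d if d = 1 mod 4, and disc(K) = 4d if d = 2 or 3 mod 4.
Here d = -818, and d mod 4 = 2.
d = 2 mod 4, not 1 (O_K = Z[sqrt(d)]), so disc(K) = 4d = 4 * (-818) = -3272

-3272


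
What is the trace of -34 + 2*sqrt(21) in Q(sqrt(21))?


Tr(a + b*sqrt(d)) = (a + b*sqrt(d)) + (a - b*sqrt(d)) = 2a
= 2 * (-34)
= -68

-68


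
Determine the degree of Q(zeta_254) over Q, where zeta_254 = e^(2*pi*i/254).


The degree equals Euler's totient phi(254).
254 = 2 * 127
phi(254) = 126

126


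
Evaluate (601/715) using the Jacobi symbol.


Compute (601/715) via quadratic reciprocity:
  reciprocity: (601/715) -> +(715/601)
  reduce: (114/601)
  pull out 2: (2/601) = +1  (since 601 mod 8 = 1)
  reciprocity: (57/601) -> +(601/57)
  reduce: (31/57)
  reciprocity: (31/57) -> +(57/31)
  reduce: (26/31)
  pull out 2: (2/31) = +1  (since 31 mod 8 = 7)
  reciprocity: (13/31) -> +(31/13)
  reduce: (5/13)
  reciprocity: (5/13) -> +(13/5)
  reduce: (3/5)
  reciprocity: (3/5) -> +(5/3)
  reduce: (2/3)
  pull out 2: (2/3) = -1  (since 3 mod 8 = 3)
  (1/3) = 1
Product of signs = -1

-1


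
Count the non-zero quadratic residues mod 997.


For prime p, the number of non-zero quadratic residues is (p-1)/2.
= (997-1)/2
= 498

498


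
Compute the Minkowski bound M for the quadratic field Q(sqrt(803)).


d = 803, d mod 4 = 3, so disc(K) = 4d = 3212; |disc(K)| = 3212
Real quadratic field, so n = 2, s = r2 = 0, r1 = 2
M = (n!/n^n) * (4/pi)^s * sqrt(|disc(K)|) = (2!/2^2) * (4/pi)^0 * sqrt(3212)
= 0.5 * 1.000000 * 56.674509
= 28.3373

28.3373


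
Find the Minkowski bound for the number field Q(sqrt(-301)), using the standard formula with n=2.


d = -301, d mod 4 = 3, so disc(K) = 4d = -1204; |disc(K)| = 1204
Imaginary quadratic field, so n = 2, s = r2 = 1, r1 = 0
M = (n!/n^n) * (4/pi)^s * sqrt(|disc(K)|) = (2!/2^2) * (4/pi)^1 * sqrt(1204)
= 0.5 * 1.273240 * 34.698703
= 22.0899

22.0899


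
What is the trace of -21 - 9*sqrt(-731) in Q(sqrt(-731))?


Tr(a + b*sqrt(d)) = (a + b*sqrt(d)) + (a - b*sqrt(d)) = 2a
= 2 * (-21)
= -42

-42


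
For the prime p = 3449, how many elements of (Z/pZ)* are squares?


For prime p, the number of non-zero quadratic residues is (p-1)/2.
= (3449-1)/2
= 1724

1724


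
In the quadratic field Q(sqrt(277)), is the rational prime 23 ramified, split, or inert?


K = Q(sqrt(277)). Since d mod 4 = 1, disc(K) = 277.
Check p | disc: 277 mod 23 = 1.
p does not divide disc. Compute Legendre symbol (d/p):
1^((23-1)/2) mod 23 = 1
(d/p) = 1, so p splits: (p) = P*P' with e=1, f=1, g=2.
Therefore p is split.

split


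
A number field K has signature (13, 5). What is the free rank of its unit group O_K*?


By Dirichlet's unit theorem:
rank = r1 + r2 - 1
= 13 + 5 - 1
= 17

17


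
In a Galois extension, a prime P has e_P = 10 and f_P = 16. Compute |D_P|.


|D_P| = e * f
= 10 * 16
= 160

160


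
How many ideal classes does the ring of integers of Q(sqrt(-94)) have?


K = Q(sqrt(-94)). d mod 4 = 2, so D = disc(K) = 4d = -376
h(K) equals the number of primitive reduced positive-definite forms (a, b, c) = a*x^2 + b*x*y + c*y^2 with b^2 - 4ac = D,
where reduced means |b| <= a <= c, with b >= 0 whenever |b| = a or a = c, and primitive means gcd(a, b, c) = 1.
Reduced forces 3a^2 <= |D| = 376, so 1 <= a <= 11; b must have the parity of D, and c = (b^2 - D)/(4a) must be an integer >= a.
Enumerate a = 1..11, b in [-a, a]:
  a=1: (1, 0, 94)  [1]
  a=2: (2, 0, 47)  [1]
  a=3..4: none
  a=5: (5, -2, 19), (5, 2, 19)  [2]
  a=6: none
  a=7: (7, -4, 14), (7, 4, 14)  [2]
  a=8..9: none
  a=10: (10, -8, 11), (10, 8, 11)  [2]
  a=11: none
Total reduced forms: 1 + 1 + 2 + 2 + 2 = 8
h = 8

8


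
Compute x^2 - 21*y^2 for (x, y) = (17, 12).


x^2 - d*y^2
= 17^2 - 21*12^2
= 289 - 3024
= -2735

-2735


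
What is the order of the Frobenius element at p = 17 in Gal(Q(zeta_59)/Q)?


The Frobenius at p in Gal(Q(zeta_n)/Q) = (Z/nZ)* is the class of p, so its order is ord_59(17), the smallest k >= 1 with 17^k = 1 mod 59.
n = 59 = 59, phi(59) = 58; the order divides phi(n).
Divisors of 58: 1, 2, 29, 58
Repeated squaring mod 59: 17^1 = 17, 17^2 = 53, 17^4 = 36, 17^8 = 57, 17^16 = 4, 17^32 = 16
Test divisors in increasing order:
  k=1: 17^1 = 17 mod 59
  k=2: 17^2 = 53 mod 59
  k=29: 17^29 = 4 * 57 * 36 * 17 = 1 mod 59  <- first divisor giving 1
Order = 29

29


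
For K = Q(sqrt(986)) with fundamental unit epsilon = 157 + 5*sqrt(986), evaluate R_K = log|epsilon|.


epsilon = 157 + 5*sqrt(986)
= 314.0032
R = ln(314.0032)
= 5.7494

5.7494


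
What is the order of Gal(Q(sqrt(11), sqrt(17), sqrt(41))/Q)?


The 3 square roots of distinct primes are multiplicatively independent over Q,
so [K:Q] = 2^3 and Gal(K/Q) is isomorphic to (Z/2Z)^3.
|Gal| = 2^3 = 8

8


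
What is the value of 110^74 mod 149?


p = 149 is prime and the exponent is (p-1)/2 = 74, so by Euler's criterion 110^74 = (110/149) = +1 or -1 mod 149.
Compute by square-and-multiply:
  74 = 64 + 8 + 2 (binary 1001010)
  Repeated squaring mod 149: 110^1 = 110, 110^2 = 31, 110^4 = 67, 110^8 = 19, 110^16 = 63, 110^32 = 95, 110^64 = 85
  110^74 = 110^64 * 110^8 * 110^2 = 85 * 19 * 31 mod 149
    85 * 19 = 1615 = 125 mod 149
    125 * 31 = 3875 = 1 mod 149
  110^74 = 1 mod 149
Result 1: 110 is a quadratic residue mod 149.
110^74 mod 149 = 1

1


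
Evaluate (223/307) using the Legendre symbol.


p = 307 is prime, so compute (223/307) with the reciprocity algorithm (Jacobi-symbol steps: pull out 2s via (2/n), flip via reciprocity, reduce):
  reciprocity: (223/307) -> -(307/223)
  reduce: (84/223)
  pull out 2: (2/223) = +1  (since 223 mod 8 = 7)
  pull out 2: (2/223) = +1  (since 223 mod 8 = 7)
  reciprocity: (21/223) -> +(223/21)
  reduce: (13/21)
  reciprocity: (13/21) -> +(21/13)
  reduce: (8/13)
  pull out 2: (2/13) = -1  (since 13 mod 8 = 5)
  pull out 2: (2/13) = -1  (since 13 mod 8 = 5)
  pull out 2: (2/13) = -1  (since 13 mod 8 = 5)
  (1/13) = 1
Product of signs = 1
(223/307) = 1

1


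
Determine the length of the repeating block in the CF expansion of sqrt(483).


Run the CF algorithm for sqrt(483).
a_0 = floor(sqrt(483)) = 21; set m_0=0, q_0=1.
Recurrence: m' = q*a - m,  q' = (d - m'^2)/q,  a' = floor((a_0 + m')/q').
  step 1: m=21, q=42, a=1
  step 2: m=21, q=1, a=42
a_2 = 2*a_0 = 42, so the period closes here.
sqrt(483) = [21; 1, 42]
Period length = 2

2


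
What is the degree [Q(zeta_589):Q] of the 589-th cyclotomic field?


The degree equals Euler's totient phi(589).
589 = 19 * 31
phi(589) = 540

540


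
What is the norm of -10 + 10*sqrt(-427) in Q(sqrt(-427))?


N(a + b*sqrt(d)) = a^2 - d*b^2
= (-10)^2 - (-427)*(10)^2
= 100 + 42700
= 42800

42800


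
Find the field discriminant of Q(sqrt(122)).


For K = Q(sqrt(d)) with d squarefree: disc(K) = d if d = 1 mod 4, and disc(K) = 4d if d = 2 or 3 mod 4.
Here d = 122, and d mod 4 = 2.
d = 2 mod 4, not 1 (O_K = Z[sqrt(d)]), so disc(K) = 4d = 4 * (122) = 488

488


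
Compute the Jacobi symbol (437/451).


Compute (437/451) via quadratic reciprocity:
  reciprocity: (437/451) -> +(451/437)
  reduce: (14/437)
  pull out 2: (2/437) = -1  (since 437 mod 8 = 5)
  reciprocity: (7/437) -> +(437/7)
  reduce: (3/7)
  reciprocity: (3/7) -> -(7/3)
  reduce: (1/3)
  (1/3) = 1
Product of signs = 1

1


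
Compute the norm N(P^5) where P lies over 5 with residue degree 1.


N(P^a) = p^(a*f)
= 5^(5*1)
= 5^5
= 3125

3125


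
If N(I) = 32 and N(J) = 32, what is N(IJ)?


N(IJ) = N(I) * N(J)
= 32 * 32
= 1024

1024


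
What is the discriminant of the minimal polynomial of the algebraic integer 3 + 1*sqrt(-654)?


The element 3 + 1*sqrt(-654) has minimal polynomial:
x^2 - 6*x + 663
Discriminant = (-6)^2 - 4*(663)
= 36 - 2652
= -2616

-2616


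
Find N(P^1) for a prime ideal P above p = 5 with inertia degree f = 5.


N(P^a) = p^(a*f)
= 5^(1*5)
= 5^5
= 3125

3125


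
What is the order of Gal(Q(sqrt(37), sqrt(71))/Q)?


The 2 square roots of distinct primes are multiplicatively independent over Q,
so [K:Q] = 2^2 and Gal(K/Q) is isomorphic to (Z/2Z)^2.
|Gal| = 2^2 = 4

4


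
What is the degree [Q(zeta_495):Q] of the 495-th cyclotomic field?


The degree equals Euler's totient phi(495).
495 = 3^2 * 5 * 11
phi(495) = 240

240


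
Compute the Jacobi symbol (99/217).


Compute (99/217) via quadratic reciprocity:
  reciprocity: (99/217) -> +(217/99)
  reduce: (19/99)
  reciprocity: (19/99) -> -(99/19)
  reduce: (4/19)
  pull out 2: (2/19) = -1  (since 19 mod 8 = 3)
  pull out 2: (2/19) = -1  (since 19 mod 8 = 3)
  (1/19) = 1
Product of signs = -1

-1


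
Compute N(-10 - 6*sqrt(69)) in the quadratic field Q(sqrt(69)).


N(a + b*sqrt(d)) = a^2 - d*b^2
= (-10)^2 - (69)*(-6)^2
= 100 - 2484
= -2384

-2384


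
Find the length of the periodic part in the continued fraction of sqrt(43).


Run the CF algorithm for sqrt(43).
a_0 = floor(sqrt(43)) = 6; set m_0=0, q_0=1.
Recurrence: m' = q*a - m,  q' = (d - m'^2)/q,  a' = floor((a_0 + m')/q').
  step 1: m=6, q=7, a=1
  step 2: m=1, q=6, a=1
  step 3: m=5, q=3, a=3
  step 4: m=4, q=9, a=1
  step 5: m=5, q=2, a=5
  step 6: m=5, q=9, a=1
  step 7: m=4, q=3, a=3
  step 8: m=5, q=6, a=1
  step 9: m=1, q=7, a=1
  step 10: m=6, q=1, a=12
a_10 = 2*a_0 = 12, so the period closes here.
sqrt(43) = [6; 1, 1, 3, 1, 5, 1, 3, 1, 1, 12]
Period length = 10

10


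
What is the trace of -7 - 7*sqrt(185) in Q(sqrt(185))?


Tr(a + b*sqrt(d)) = (a + b*sqrt(d)) + (a - b*sqrt(d)) = 2a
= 2 * (-7)
= -14

-14


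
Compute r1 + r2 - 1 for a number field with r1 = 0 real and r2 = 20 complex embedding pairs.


By Dirichlet's unit theorem:
rank = r1 + r2 - 1
= 0 + 20 - 1
= 19

19


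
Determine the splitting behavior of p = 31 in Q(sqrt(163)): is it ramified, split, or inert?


K = Q(sqrt(163)). Since d mod 4 = 3, disc(K) = 652.
Check p | disc: 652 mod 31 = 1.
p does not divide disc. Compute Legendre symbol (d/p):
8^((31-1)/2) mod 31 = 1
(d/p) = 1, so p splits: (p) = P*P' with e=1, f=1, g=2.
Therefore p is split.

split


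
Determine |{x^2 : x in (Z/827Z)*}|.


For prime p, the number of non-zero quadratic residues is (p-1)/2.
= (827-1)/2
= 413

413


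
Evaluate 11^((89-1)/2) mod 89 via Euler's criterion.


p = 89 is prime and the exponent is (p-1)/2 = 44, so by Euler's criterion 11^44 = (11/89) = +1 or -1 mod 89.
Compute by square-and-multiply:
  44 = 32 + 8 + 4 (binary 101100)
  Repeated squaring mod 89: 11^1 = 11, 11^2 = 32, 11^4 = 45, 11^8 = 67, 11^16 = 39, 11^32 = 8
  11^44 = 11^32 * 11^8 * 11^4 = 8 * 67 * 45 mod 89
    8 * 67 = 536 = 2 mod 89
    2 * 45 = 90 = 1 mod 89
  11^44 = 1 mod 89
Result 1: 11 is a quadratic residue mod 89.
11^44 mod 89 = 1

1


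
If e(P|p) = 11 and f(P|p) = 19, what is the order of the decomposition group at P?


|D_P| = e * f
= 11 * 19
= 209

209


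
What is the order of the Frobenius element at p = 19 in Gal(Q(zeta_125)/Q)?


The Frobenius at p in Gal(Q(zeta_n)/Q) = (Z/nZ)* is the class of p, so its order is ord_125(19), the smallest k >= 1 with 19^k = 1 mod 125.
n = 125 = 5^3, phi(125) = 100; the order divides phi(n).
Divisors of 100: 1, 2, 4, 5, 10, 20, 25, 50, 100
Repeated squaring mod 125: 19^1 = 19, 19^2 = 111, 19^4 = 71, 19^8 = 41, 19^16 = 56, 19^32 = 11, 19^64 = 121
Test divisors in increasing order:
  k=1: 19^1 = 19 mod 125
  k=2: 19^2 = 111 mod 125
  k=4: 19^4 = 71 mod 125
  k=5: 19^5 = 71 * 19 = 99 mod 125
  k=10: 19^10 = 41 * 111 = 51 mod 125
  k=20: 19^20 = 56 * 71 = 101 mod 125
  k=25: 19^25 = 56 * 41 * 19 = 124 mod 125
  k=50: 19^50 = 11 * 56 * 111 = 1 mod 125  <- first divisor giving 1
Order = 50

50


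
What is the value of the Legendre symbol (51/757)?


p = 757 is prime, so compute (51/757) with the reciprocity algorithm (Jacobi-symbol steps: pull out 2s via (2/n), flip via reciprocity, reduce):
  reciprocity: (51/757) -> +(757/51)
  reduce: (43/51)
  reciprocity: (43/51) -> -(51/43)
  reduce: (8/43)
  pull out 2: (2/43) = -1  (since 43 mod 8 = 3)
  pull out 2: (2/43) = -1  (since 43 mod 8 = 3)
  pull out 2: (2/43) = -1  (since 43 mod 8 = 3)
  (1/43) = 1
Product of signs = 1
(51/757) = 1

1


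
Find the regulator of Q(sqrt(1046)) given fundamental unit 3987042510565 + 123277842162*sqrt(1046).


epsilon = 3987042510565 + 123277842162*sqrt(1046)
= 7.9741e+12
R = ln(7.9741e+12)
= 29.7072

29.7072


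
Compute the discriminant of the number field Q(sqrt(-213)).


For K = Q(sqrt(d)) with d squarefree: disc(K) = d if d = 1 mod 4, and disc(K) = 4d if d = 2 or 3 mod 4.
Here d = -213, and d mod 4 = 3.
d = 3 mod 4, not 1 (O_K = Z[sqrt(d)]), so disc(K) = 4d = 4 * (-213) = -852

-852


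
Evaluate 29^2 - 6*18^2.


x^2 - d*y^2
= 29^2 - 6*18^2
= 841 - 1944
= -1103

-1103


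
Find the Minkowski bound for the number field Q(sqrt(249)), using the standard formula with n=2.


d = 249, d mod 4 = 1, so disc(K) = d = 249; |disc(K)| = 249
Real quadratic field, so n = 2, s = r2 = 0, r1 = 2
M = (n!/n^n) * (4/pi)^s * sqrt(|disc(K)|) = (2!/2^2) * (4/pi)^0 * sqrt(249)
= 0.5 * 1.000000 * 15.779734
= 7.8899

7.8899


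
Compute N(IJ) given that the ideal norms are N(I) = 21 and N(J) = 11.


N(IJ) = N(I) * N(J)
= 21 * 11
= 231

231


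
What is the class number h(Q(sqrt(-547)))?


K = Q(sqrt(-547)). d mod 4 = 1, so D = disc(K) = d = -547
h(K) equals the number of primitive reduced positive-definite forms (a, b, c) = a*x^2 + b*x*y + c*y^2 with b^2 - 4ac = D,
where reduced means |b| <= a <= c, with b >= 0 whenever |b| = a or a = c, and primitive means gcd(a, b, c) = 1.
Reduced forces 3a^2 <= |D| = 547, so 1 <= a <= 13; b must have the parity of D, and c = (b^2 - D)/(4a) must be an integer >= a.
Enumerate a = 1..13, b in [-a, a]:
  a=1: (1, 1, 137)  [1]
  a=2..10: none
  a=11: (11, -5, 13), (11, 5, 13)  [2]
  a=12..13: none
Total reduced forms: 1 + 2 = 3
h = 3

3


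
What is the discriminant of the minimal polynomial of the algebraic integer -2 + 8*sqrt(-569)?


The element -2 + 8*sqrt(-569) has minimal polynomial:
x^2 + 4*x + 36420
Discriminant = (4)^2 - 4*(36420)
= 16 - 145680
= -145664

-145664


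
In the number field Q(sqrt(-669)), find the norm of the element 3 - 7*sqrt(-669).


N(a + b*sqrt(d)) = a^2 - d*b^2
= (3)^2 - (-669)*(-7)^2
= 9 + 32781
= 32790

32790


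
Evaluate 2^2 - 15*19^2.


x^2 - d*y^2
= 2^2 - 15*19^2
= 4 - 5415
= -5411

-5411


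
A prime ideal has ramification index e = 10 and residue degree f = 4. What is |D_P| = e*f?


|D_P| = e * f
= 10 * 4
= 40

40


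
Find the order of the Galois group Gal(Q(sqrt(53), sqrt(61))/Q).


The 2 square roots of distinct primes are multiplicatively independent over Q,
so [K:Q] = 2^2 and Gal(K/Q) is isomorphic to (Z/2Z)^2.
|Gal| = 2^2 = 4

4


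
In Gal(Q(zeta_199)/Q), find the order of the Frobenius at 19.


The Frobenius at p in Gal(Q(zeta_n)/Q) = (Z/nZ)* is the class of p, so its order is ord_199(19), the smallest k >= 1 with 19^k = 1 mod 199.
n = 199 = 199, phi(199) = 198; the order divides phi(n).
Divisors of 198: 1, 2, 3, 6, 9, 11, 18, 22, 33, 66, 99, 198
Repeated squaring mod 199: 19^1 = 19, 19^2 = 162, 19^4 = 175, 19^8 = 178, 19^16 = 43, 19^32 = 58, 19^64 = 180, 19^128 = 162
Test divisors in increasing order:
  k=1: 19^1 = 19 mod 199
  k=2: 19^2 = 162 mod 199
  k=3: 19^3 = 162 * 19 = 93 mod 199
  k=6: 19^6 = 175 * 162 = 92 mod 199
  k=9: 19^9 = 178 * 19 = 198 mod 199
  k=11: 19^11 = 178 * 162 * 19 = 37 mod 199
  k=18: 19^18 = 43 * 162 = 1 mod 199  <- first divisor giving 1
Order = 18

18


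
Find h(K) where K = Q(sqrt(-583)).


K = Q(sqrt(-583)). d mod 4 = 1, so D = disc(K) = d = -583
h(K) equals the number of primitive reduced positive-definite forms (a, b, c) = a*x^2 + b*x*y + c*y^2 with b^2 - 4ac = D,
where reduced means |b| <= a <= c, with b >= 0 whenever |b| = a or a = c, and primitive means gcd(a, b, c) = 1.
Reduced forces 3a^2 <= |D| = 583, so 1 <= a <= 13; b must have the parity of D, and c = (b^2 - D)/(4a) must be an integer >= a.
Enumerate a = 1..13, b in [-a, a]:
  a=1: (1, 1, 146)  [1]
  a=2: (2, -1, 73), (2, 1, 73)  [2]
  a=3: none
  a=4: (4, -3, 37), (4, 3, 37)  [2]
  a=5..7: none
  a=8: (8, -5, 19), (8, 5, 19)  [2]
  a=9..10: none
  a=11: (11, 11, 16)  [1]
  a=12..13: none
Total reduced forms: 1 + 2 + 2 + 2 + 1 = 8
h = 8

8


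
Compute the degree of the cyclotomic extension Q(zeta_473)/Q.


The degree equals Euler's totient phi(473).
473 = 11 * 43
phi(473) = 420

420


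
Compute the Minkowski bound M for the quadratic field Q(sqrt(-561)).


d = -561, d mod 4 = 3, so disc(K) = 4d = -2244; |disc(K)| = 2244
Imaginary quadratic field, so n = 2, s = r2 = 1, r1 = 0
M = (n!/n^n) * (4/pi)^s * sqrt(|disc(K)|) = (2!/2^2) * (4/pi)^1 * sqrt(2244)
= 0.5 * 1.273240 * 47.370877
= 30.1572

30.1572


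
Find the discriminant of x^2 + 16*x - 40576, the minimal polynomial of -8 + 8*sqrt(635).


The element -8 + 8*sqrt(635) has minimal polynomial:
x^2 + 16*x - 40576
Discriminant = (16)^2 - 4*(-40576)
= 256 + 162304
= 162560

162560


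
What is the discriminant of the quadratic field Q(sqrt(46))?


For K = Q(sqrt(d)) with d squarefree: disc(K) = d if d = 1 mod 4, and disc(K) = 4d if d = 2 or 3 mod 4.
Here d = 46, and d mod 4 = 2.
d = 2 mod 4, not 1 (O_K = Z[sqrt(d)]), so disc(K) = 4d = 4 * (46) = 184

184


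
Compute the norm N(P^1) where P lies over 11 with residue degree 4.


N(P^a) = p^(a*f)
= 11^(1*4)
= 11^4
= 14641

14641


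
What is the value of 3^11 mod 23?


p = 23 is prime and the exponent is (p-1)/2 = 11, so by Euler's criterion 3^11 = (3/23) = +1 or -1 mod 23.
Compute by square-and-multiply:
  11 = 8 + 2 + 1 (binary 1011)
  Repeated squaring mod 23: 3^1 = 3, 3^2 = 9, 3^4 = 12, 3^8 = 6
  3^11 = 3^8 * 3^2 * 3^1 = 6 * 9 * 3 mod 23
    6 * 9 = 54 = 8 mod 23
    8 * 3 = 24 = 1 mod 23
  3^11 = 1 mod 23
Result 1: 3 is a quadratic residue mod 23.
3^11 mod 23 = 1

1


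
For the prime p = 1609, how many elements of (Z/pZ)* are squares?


For prime p, the number of non-zero quadratic residues is (p-1)/2.
= (1609-1)/2
= 804

804


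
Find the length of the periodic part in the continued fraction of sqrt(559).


Run the CF algorithm for sqrt(559).
a_0 = floor(sqrt(559)) = 23; set m_0=0, q_0=1.
Recurrence: m' = q*a - m,  q' = (d - m'^2)/q,  a' = floor((a_0 + m')/q').
  step 1: m=23, q=30, a=1
  step 2: m=7, q=17, a=1
  step 3: m=10, q=27, a=1
  step 4: m=17, q=10, a=4
  step 5: m=23, q=3, a=15
  step 6: m=22, q=25, a=1
  step 7: m=3, q=22, a=1
  step 8: m=19, q=9, a=4
  step 9: m=17, q=30, a=1
  step 10: m=13, q=13, a=2
  step 11: m=13, q=30, a=1
  step 12: m=17, q=9, a=4
  step 13: m=19, q=22, a=1
  step 14: m=3, q=25, a=1
  step 15: m=22, q=3, a=15
  step 16: m=23, q=10, a=4
  step 17: m=17, q=27, a=1
  step 18: m=10, q=17, a=1
  step 19: m=7, q=30, a=1
  step 20: m=23, q=1, a=46
a_20 = 2*a_0 = 46, so the period closes here.
sqrt(559) = [23; 1, 1, 1, 4, 15, 1, 1, 4, 1, 2, 1, 4, 1, 1, 15, 4, 1, 1, 1, 46]
Period length = 20

20


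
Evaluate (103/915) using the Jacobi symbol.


Compute (103/915) via quadratic reciprocity:
  reciprocity: (103/915) -> -(915/103)
  reduce: (91/103)
  reciprocity: (91/103) -> -(103/91)
  reduce: (12/91)
  pull out 2: (2/91) = -1  (since 91 mod 8 = 3)
  pull out 2: (2/91) = -1  (since 91 mod 8 = 3)
  reciprocity: (3/91) -> -(91/3)
  reduce: (1/3)
  (1/3) = 1
Product of signs = -1

-1


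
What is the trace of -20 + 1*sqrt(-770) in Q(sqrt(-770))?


Tr(a + b*sqrt(d)) = (a + b*sqrt(d)) + (a - b*sqrt(d)) = 2a
= 2 * (-20)
= -40

-40


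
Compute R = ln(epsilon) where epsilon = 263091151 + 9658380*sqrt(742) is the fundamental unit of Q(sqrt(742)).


epsilon = 263091151 + 9658380*sqrt(742)
= 5.2618e+08
R = ln(5.2618e+08)
= 20.0812

20.0812


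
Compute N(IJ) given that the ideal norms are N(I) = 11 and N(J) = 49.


N(IJ) = N(I) * N(J)
= 11 * 49
= 539

539


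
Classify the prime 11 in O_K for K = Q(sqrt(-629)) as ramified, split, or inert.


K = Q(sqrt(-629)). Since d mod 4 = 3, disc(K) = -2516.
Check p | disc: -2516 mod 11 = 3.
p does not divide disc. Compute Legendre symbol (d/p):
9^((11-1)/2) mod 11 = 1
(d/p) = 1, so p splits: (p) = P*P' with e=1, f=1, g=2.
Therefore p is split.

split


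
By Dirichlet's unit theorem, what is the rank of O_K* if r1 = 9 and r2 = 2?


By Dirichlet's unit theorem:
rank = r1 + r2 - 1
= 9 + 2 - 1
= 10

10


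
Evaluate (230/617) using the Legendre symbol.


p = 617 is prime, so compute (230/617) with the reciprocity algorithm (Jacobi-symbol steps: pull out 2s via (2/n), flip via reciprocity, reduce):
  pull out 2: (2/617) = +1  (since 617 mod 8 = 1)
  reciprocity: (115/617) -> +(617/115)
  reduce: (42/115)
  pull out 2: (2/115) = -1  (since 115 mod 8 = 3)
  reciprocity: (21/115) -> +(115/21)
  reduce: (10/21)
  pull out 2: (2/21) = -1  (since 21 mod 8 = 5)
  reciprocity: (5/21) -> +(21/5)
  reduce: (1/5)
  (1/5) = 1
Product of signs = 1
(230/617) = 1

1


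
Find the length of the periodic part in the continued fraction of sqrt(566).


Run the CF algorithm for sqrt(566).
a_0 = floor(sqrt(566)) = 23; set m_0=0, q_0=1.
Recurrence: m' = q*a - m,  q' = (d - m'^2)/q,  a' = floor((a_0 + m')/q').
  step 1: m=23, q=37, a=1
  step 2: m=14, q=10, a=3
  step 3: m=16, q=31, a=1
  step 4: m=15, q=11, a=3
  step 5: m=18, q=22, a=1
  step 6: m=4, q=25, a=1
  step 7: m=21, q=5, a=8
  step 8: m=19, q=41, a=1
  step 9: m=22, q=2, a=22
  step 10: m=22, q=41, a=1
  step 11: m=19, q=5, a=8
  step 12: m=21, q=25, a=1
  step 13: m=4, q=22, a=1
  step 14: m=18, q=11, a=3
  step 15: m=15, q=31, a=1
  step 16: m=16, q=10, a=3
  step 17: m=14, q=37, a=1
  step 18: m=23, q=1, a=46
a_18 = 2*a_0 = 46, so the period closes here.
sqrt(566) = [23; 1, 3, 1, 3, 1, 1, 8, 1, 22, 1, 8, 1, 1, 3, 1, 3, 1, 46]
Period length = 18

18
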